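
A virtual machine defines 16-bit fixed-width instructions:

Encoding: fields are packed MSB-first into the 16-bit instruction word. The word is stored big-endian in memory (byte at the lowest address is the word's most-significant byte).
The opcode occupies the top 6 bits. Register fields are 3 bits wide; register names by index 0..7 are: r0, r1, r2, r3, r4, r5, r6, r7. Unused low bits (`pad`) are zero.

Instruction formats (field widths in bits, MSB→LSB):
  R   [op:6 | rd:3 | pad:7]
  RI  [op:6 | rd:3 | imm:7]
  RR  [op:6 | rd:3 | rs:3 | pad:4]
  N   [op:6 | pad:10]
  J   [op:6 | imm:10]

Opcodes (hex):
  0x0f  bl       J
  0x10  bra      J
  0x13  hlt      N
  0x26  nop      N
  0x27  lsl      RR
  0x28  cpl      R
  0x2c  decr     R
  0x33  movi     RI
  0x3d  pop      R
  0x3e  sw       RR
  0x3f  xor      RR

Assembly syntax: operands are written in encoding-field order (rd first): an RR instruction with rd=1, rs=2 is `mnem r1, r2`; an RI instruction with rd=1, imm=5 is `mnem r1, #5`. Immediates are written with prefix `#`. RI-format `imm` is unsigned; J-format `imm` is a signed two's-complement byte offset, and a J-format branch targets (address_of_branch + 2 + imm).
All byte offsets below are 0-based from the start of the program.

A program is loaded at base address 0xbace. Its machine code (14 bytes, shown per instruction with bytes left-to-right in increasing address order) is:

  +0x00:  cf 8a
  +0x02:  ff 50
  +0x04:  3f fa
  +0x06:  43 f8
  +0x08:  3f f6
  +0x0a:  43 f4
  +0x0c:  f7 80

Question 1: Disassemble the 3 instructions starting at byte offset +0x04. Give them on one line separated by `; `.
bl #-6; bra #-8; bl #-10

[04] 3f fa → 0x3ffa
  top 6b → 0xf → bl [J]
  imm: (w>>0)&0x3ff=0x3fa (s10→-6) → #-6
[06] 43 f8 → 0x43f8
  top 6b → 0x10 → bra [J]
  imm: (w>>0)&0x3ff=0x3f8 (s10→-8) → #-8
[08] 3f f6 → 0x3ff6
  top 6b → 0xf → bl [J]
  imm: (w>>0)&0x3ff=0x3f6 (s10→-10) → #-10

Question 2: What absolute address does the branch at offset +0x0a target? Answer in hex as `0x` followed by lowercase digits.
@+0a  big-endian(43 f4) = 0x43f4
  opcode bits[15:10]=0x10: bra/J
  [9:0] imm=1012 (s10→-12) = #-12
  target = base 0xbace + off 0x0a + 2 + imm -12 = 0xbace

0xbace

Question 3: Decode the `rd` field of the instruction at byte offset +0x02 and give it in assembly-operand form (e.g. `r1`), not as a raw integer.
@+02  big-endian(ff 50) = 0xff50
  top 6b → 0x3f → xor [RR]
  rd: (w>>7)&0x7=0x6 → r6
  rs: (w>>4)&0x7=0x5 → r5

r6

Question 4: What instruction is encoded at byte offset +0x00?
movi r7, #10

+0x00: cf 8a ⇒ word 0xcf8a (big)
  top 6b → 0x33 → movi [RI]
  rd@[9:7]=0x7 ⇒ r7
  imm@[6:0]=0xa ⇒ #10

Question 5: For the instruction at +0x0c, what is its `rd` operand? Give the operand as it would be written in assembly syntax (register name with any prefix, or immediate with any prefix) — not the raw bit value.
@+0c  big-endian(f7 80) = 0xf780
  opcode bits[15:10]=0x3d: pop/R
  [9:7] rd=7 = r7

r7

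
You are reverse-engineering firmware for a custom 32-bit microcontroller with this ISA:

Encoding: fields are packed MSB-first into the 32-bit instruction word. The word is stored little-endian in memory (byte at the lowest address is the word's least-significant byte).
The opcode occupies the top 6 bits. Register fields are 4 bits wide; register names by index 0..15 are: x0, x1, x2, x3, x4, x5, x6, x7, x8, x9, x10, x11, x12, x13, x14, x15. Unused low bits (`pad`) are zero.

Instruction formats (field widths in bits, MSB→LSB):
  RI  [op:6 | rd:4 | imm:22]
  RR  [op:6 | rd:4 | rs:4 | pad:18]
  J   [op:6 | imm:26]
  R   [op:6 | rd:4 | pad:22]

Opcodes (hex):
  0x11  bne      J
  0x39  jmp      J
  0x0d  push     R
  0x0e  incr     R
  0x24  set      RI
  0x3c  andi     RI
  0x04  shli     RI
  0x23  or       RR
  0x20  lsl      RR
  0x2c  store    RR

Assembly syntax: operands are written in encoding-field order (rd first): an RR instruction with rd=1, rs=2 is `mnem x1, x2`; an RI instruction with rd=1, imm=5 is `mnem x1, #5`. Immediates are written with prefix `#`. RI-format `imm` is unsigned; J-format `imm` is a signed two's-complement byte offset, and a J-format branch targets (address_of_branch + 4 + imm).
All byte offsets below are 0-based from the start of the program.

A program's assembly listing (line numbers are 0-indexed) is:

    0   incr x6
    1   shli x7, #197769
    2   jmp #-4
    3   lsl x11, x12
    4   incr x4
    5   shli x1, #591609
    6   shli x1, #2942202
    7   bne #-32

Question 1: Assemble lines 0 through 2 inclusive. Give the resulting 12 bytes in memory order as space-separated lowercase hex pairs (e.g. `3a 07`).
00 00 80 39 89 04 c3 11 fc ff ff e7

line 0 (incr): pack op=0xe:6|rd=6:4|pad=0:22 = 0x39800000; little→ 00 00 80 39
line 1 (shli): pack op=0x4:6|rd=7:4|imm=197769:22 = 0x11c30489; little→ 89 04 c3 11
line 2 (jmp): pack op=0x39:6|imm=-4:26 = 0xe7fffffc; little→ fc ff ff e7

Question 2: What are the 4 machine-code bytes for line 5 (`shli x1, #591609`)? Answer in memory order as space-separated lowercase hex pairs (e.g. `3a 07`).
f9 06 49 10

line 5 (shli): pack op=0x4:6|rd=1:4|imm=591609:22 = 0x104906f9; little→ f9 06 49 10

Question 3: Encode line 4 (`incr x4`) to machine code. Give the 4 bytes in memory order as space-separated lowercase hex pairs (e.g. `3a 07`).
4. incr fields op=0xe:6|rd=4:4|pad=0:22 → word 39000000h → 00 00 00 39

00 00 00 39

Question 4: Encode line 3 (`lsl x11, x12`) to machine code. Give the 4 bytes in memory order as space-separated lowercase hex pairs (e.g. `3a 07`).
00 00 f0 82

3. lsl fields op=0x20:6|rd=11:4|rs=12:4|pad=0:18 → word 82f00000h → 00 00 f0 82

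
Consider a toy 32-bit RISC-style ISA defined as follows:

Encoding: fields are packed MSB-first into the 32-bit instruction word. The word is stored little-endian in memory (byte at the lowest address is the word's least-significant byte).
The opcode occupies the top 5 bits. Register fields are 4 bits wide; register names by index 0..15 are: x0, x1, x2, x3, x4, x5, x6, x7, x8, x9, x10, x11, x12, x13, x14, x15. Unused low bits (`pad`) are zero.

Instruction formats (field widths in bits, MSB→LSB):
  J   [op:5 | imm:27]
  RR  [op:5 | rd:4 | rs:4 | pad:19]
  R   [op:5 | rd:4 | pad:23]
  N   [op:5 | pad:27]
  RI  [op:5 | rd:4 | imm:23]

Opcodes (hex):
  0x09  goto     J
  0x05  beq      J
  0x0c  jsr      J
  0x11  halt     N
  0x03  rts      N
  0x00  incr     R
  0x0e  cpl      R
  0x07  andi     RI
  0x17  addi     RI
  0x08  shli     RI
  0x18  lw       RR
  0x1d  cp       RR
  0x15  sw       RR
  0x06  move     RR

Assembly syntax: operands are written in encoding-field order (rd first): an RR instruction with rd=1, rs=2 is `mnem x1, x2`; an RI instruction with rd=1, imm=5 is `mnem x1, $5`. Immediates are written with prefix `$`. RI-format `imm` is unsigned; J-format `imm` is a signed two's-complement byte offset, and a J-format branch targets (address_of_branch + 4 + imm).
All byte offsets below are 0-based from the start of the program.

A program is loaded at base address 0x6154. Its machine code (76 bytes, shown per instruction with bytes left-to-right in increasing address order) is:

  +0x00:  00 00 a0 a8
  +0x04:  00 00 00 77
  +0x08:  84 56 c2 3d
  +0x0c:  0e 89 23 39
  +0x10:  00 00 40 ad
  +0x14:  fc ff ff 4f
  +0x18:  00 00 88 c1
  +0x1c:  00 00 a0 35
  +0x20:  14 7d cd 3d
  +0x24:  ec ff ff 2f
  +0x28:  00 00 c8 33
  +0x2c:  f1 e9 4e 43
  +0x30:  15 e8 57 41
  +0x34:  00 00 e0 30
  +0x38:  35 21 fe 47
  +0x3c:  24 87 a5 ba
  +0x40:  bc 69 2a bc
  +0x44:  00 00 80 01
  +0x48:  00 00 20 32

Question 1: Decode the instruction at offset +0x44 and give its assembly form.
[44] 00 00 80 01 → 0x01800000
  opcode bits[31:27]=0x0: incr/R
  [26:23] rd=3 = x3

incr x3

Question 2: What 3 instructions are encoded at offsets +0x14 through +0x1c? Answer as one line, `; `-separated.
goto $-4; lw x3, x1; move x11, x4

off 0x14: read fc ff ff 4f as little → 0x4ffffffc
  top 5b → 0x9 → goto [J]
  imm: (w>>0)&0x7ffffff=0x7fffffc (s27→-4) → $-4
off 0x18: read 00 00 88 c1 as little → 0xc1880000
  top 5b → 0x18 → lw [RR]
  rd: (w>>23)&0xf=0x3 → x3
  rs: (w>>19)&0xf=0x1 → x1
off 0x1c: read 00 00 a0 35 as little → 0x35a00000
  top 5b → 0x6 → move [RR]
  rd: (w>>23)&0xf=0xb → x11
  rs: (w>>19)&0xf=0x4 → x4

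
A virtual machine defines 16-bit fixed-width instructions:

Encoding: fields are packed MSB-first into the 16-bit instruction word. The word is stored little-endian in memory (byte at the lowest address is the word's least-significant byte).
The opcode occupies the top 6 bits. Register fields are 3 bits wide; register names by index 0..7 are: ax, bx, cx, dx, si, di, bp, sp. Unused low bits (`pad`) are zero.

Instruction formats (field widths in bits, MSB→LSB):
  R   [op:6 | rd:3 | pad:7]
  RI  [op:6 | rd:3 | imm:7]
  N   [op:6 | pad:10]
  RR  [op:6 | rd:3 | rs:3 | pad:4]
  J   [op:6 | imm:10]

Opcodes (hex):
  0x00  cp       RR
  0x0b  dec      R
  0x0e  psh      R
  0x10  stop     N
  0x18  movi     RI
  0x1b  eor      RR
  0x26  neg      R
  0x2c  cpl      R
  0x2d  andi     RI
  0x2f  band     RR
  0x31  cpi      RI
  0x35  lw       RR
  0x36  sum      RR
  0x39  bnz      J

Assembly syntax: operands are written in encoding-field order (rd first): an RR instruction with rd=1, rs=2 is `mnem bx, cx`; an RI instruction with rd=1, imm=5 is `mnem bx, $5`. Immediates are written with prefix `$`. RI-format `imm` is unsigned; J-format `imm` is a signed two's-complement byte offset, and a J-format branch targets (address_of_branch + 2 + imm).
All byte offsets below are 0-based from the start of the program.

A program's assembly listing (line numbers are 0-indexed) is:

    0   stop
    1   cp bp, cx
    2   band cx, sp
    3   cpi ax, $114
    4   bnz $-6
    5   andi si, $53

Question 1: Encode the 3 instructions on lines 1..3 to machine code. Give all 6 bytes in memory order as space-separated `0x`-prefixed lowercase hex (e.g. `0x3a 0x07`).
0x20 0x03 0x70 0xbd 0x72 0xc4

line 1 (cp): pack op=0x0:6|rd=6:3|rs=2:3|pad=0:4 = 0x0320; little→ 20 03
line 2 (band): pack op=0x2f:6|rd=2:3|rs=7:3|pad=0:4 = 0xbd70; little→ 70 bd
line 3 (cpi): pack op=0x31:6|rd=0:3|imm=114:7 = 0xc472; little→ 72 c4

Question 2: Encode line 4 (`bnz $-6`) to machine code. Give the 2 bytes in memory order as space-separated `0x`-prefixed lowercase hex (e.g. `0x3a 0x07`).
0xfa 0xe7

L4: bnz op=0x39:6|imm=-6:10 ⇒ 0xe7fa ⇒ little fa e7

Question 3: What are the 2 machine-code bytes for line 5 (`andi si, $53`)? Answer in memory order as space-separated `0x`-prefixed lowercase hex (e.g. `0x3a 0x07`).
0x35 0xb6

line 5 (andi): pack op=0x2d:6|rd=4:3|imm=53:7 = 0xb635; little→ 35 b6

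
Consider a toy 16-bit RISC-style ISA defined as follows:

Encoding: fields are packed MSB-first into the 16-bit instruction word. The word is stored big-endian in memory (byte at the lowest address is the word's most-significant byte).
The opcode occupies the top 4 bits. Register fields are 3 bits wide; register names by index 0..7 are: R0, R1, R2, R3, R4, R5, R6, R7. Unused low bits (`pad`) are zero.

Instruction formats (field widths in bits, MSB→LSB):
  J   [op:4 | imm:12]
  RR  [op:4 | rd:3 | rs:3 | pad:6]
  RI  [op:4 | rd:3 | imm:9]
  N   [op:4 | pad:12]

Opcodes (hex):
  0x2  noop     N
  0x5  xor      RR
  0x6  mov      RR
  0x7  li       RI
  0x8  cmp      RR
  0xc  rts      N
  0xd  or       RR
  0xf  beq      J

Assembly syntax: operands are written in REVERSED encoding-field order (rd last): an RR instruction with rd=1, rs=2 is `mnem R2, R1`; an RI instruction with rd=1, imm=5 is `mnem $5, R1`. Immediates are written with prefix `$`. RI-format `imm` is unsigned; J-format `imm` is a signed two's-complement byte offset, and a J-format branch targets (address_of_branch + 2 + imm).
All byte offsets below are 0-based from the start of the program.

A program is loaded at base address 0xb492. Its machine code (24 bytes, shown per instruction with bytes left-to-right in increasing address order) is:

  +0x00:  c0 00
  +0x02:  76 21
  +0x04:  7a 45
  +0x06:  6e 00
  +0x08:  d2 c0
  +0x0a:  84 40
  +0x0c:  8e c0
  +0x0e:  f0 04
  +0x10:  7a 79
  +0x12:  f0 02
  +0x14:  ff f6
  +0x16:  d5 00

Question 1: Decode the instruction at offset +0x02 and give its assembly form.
+0x02: 76 21 ⇒ word 0x7621 (big)
  top 4b → 0x7 → li [RI]
  rd: (w>>9)&0x7=0x3 → R3
  imm: (w>>0)&0x1ff=0x21 → $33

li $33, R3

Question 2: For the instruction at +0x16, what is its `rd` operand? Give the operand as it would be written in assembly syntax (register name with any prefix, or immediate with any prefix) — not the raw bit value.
off 0x16: read d5 00 as big → 0xd500
  opcode bits[15:12]=0xd: or/RR
  rd: (w>>9)&0x7=0x2 → R2
  rs: (w>>6)&0x7=0x4 → R4

R2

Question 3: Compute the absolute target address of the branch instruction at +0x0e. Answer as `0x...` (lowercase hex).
+0x0e: f0 04 ⇒ word 0xf004 (big)
  opcode bits[15:12]=0xf: beq/J
  imm: (w>>0)&0xfff=0x4 → $4
  target = base 0xb492 + off 0x0e + 2 + imm 4 = 0xb4a6

0xb4a6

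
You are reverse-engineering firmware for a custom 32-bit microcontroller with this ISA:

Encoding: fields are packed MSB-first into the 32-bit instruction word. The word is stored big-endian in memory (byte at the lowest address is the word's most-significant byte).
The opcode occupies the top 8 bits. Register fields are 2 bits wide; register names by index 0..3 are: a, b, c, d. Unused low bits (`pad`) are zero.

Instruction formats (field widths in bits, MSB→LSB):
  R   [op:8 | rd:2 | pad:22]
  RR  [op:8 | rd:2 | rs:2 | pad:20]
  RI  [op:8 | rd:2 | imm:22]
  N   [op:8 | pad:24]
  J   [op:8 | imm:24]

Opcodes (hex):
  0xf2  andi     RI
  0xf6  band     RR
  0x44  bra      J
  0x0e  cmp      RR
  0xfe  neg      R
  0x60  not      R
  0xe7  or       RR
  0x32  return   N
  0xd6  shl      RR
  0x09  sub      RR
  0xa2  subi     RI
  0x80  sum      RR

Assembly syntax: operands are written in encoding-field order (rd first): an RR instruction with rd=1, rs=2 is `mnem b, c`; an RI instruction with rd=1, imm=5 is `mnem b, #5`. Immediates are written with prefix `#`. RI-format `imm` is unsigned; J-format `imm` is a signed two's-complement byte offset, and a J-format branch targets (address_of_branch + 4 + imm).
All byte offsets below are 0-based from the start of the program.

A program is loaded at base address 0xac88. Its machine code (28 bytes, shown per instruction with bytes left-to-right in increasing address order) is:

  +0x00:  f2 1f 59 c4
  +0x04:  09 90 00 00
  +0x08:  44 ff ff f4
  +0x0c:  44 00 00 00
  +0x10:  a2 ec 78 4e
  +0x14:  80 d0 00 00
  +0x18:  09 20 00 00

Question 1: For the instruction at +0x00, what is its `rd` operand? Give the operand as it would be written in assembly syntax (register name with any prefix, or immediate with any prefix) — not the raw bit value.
@+00  big-endian(f2 1f 59 c4) = 0xf21f59c4
  top 8b → 0xf2 → andi [RI]
  rd: (w>>22)&0x3=0x0 → a
  imm: (w>>0)&0x3fffff=0x1f59c4 → #2054596

a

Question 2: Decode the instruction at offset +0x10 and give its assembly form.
subi d, #2914382

off 0x10: read a2 ec 78 4e as big → 0xa2ec784e
  opcode bits[31:24]=0xa2: subi/RI
  rd: (w>>22)&0x3=0x3 → d
  imm: (w>>0)&0x3fffff=0x2c784e → #2914382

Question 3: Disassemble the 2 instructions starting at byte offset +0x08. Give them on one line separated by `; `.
bra #-12; bra #0

@+08  big-endian(44 ff ff f4) = 0x44fffff4
  top 8b → 0x44 → bra [J]
  imm@[23:0]=0xfffff4 (s24→-12) ⇒ #-12
@+0c  big-endian(44 00 00 00) = 0x44000000
  top 8b → 0x44 → bra [J]
  imm@[23:0]=0x0 ⇒ #0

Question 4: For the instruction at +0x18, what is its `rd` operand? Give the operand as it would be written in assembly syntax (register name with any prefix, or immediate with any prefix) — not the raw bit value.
a

@+18  big-endian(09 20 00 00) = 0x09200000
  op=0x09200000>>24=0x9 ⇒ sub (RR)
  rd: (w>>22)&0x3=0x0 → a
  rs: (w>>20)&0x3=0x2 → c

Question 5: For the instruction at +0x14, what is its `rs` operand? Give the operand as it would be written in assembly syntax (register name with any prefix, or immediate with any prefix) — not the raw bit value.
b

off 0x14: read 80 d0 00 00 as big → 0x80d00000
  opcode bits[31:24]=0x80: sum/RR
  [23:22] rd=3 = d
  [21:20] rs=1 = b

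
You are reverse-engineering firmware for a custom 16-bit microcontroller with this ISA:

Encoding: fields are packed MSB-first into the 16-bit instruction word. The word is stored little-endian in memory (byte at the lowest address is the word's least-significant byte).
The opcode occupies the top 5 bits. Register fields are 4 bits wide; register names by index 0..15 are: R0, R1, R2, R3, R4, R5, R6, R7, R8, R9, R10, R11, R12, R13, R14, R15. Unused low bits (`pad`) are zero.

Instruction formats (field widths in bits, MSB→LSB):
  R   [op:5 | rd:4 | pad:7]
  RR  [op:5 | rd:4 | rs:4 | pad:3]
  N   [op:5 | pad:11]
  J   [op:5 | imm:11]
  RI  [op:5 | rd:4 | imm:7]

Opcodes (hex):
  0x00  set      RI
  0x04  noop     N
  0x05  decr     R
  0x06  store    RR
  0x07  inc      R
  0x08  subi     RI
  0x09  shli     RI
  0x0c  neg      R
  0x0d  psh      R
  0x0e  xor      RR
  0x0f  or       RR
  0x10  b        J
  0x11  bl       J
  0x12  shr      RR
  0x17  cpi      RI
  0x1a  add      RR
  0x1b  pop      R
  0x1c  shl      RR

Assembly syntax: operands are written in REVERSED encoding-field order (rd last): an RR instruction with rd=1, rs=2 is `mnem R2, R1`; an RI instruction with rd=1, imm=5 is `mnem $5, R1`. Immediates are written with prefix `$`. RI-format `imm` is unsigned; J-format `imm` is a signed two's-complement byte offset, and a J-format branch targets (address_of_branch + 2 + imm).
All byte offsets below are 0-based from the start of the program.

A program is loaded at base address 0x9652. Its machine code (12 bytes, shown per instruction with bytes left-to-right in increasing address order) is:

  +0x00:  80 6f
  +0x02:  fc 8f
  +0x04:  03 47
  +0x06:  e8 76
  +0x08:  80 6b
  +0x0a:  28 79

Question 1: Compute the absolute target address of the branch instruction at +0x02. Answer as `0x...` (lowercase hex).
0x9652

@+02  little-endian(fc 8f) = 0x8ffc
  op=0x8ffc>>11=0x11 ⇒ bl (J)
  [10:0] imm=2044 (s11→-4) = $-4
  target = base 0x9652 + off 0x02 + 2 + imm -4 = 0x9652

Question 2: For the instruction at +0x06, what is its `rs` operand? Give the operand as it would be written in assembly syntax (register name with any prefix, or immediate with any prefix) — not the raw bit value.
R13

[06] e8 76 → 0x76e8
  op=0x76e8>>11=0xe ⇒ xor (RR)
  rd@[10:7]=0xd ⇒ R13
  rs@[6:3]=0xd ⇒ R13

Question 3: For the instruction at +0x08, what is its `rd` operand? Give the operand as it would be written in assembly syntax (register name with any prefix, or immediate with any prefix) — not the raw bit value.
off 0x08: read 80 6b as little → 0x6b80
  op=0x6b80>>11=0xd ⇒ psh (R)
  rd: (w>>7)&0xf=0x7 → R7

R7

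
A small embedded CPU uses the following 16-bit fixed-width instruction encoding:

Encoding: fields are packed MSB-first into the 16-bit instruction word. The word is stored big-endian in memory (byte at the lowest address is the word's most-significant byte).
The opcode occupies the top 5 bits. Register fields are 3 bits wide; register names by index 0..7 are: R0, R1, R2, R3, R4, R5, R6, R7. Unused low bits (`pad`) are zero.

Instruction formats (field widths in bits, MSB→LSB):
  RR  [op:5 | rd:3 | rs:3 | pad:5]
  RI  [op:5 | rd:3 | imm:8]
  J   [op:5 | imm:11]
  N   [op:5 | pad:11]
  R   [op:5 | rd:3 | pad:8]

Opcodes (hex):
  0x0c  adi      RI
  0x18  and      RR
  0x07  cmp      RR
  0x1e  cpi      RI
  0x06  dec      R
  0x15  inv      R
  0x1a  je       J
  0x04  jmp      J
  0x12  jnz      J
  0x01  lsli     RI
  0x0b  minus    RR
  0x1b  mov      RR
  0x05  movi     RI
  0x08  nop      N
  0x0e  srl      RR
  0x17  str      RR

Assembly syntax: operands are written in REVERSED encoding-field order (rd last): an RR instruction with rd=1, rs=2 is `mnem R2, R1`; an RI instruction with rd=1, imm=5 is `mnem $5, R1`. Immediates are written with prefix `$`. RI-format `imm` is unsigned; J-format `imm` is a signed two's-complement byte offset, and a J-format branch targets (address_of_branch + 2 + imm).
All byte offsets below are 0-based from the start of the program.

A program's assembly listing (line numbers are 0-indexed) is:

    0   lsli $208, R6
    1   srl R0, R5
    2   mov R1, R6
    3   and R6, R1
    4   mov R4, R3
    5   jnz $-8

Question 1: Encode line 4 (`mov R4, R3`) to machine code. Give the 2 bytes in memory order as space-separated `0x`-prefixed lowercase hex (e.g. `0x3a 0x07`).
4. mov fields op=0x1b:5|rd=3:3|rs=4:3|pad=0:5 → word db80h → db 80

0xdb 0x80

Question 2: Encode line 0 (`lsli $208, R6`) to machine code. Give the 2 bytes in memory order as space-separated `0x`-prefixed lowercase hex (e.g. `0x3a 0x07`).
line 0 (lsli): pack op=0x1:5|rd=6:3|imm=208:8 = 0x0ed0; big→ 0e d0

0x0e 0xd0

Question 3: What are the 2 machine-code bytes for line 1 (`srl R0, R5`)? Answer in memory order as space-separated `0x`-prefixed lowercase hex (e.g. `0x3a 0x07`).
1. srl fields op=0xe:5|rd=5:3|rs=0:3|pad=0:5 → word 7500h → 75 00

0x75 0x00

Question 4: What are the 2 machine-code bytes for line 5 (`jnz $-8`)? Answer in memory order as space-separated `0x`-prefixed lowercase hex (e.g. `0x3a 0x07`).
0x97 0xf8

5. jnz fields op=0x12:5|imm=-8:11 → word 97f8h → 97 f8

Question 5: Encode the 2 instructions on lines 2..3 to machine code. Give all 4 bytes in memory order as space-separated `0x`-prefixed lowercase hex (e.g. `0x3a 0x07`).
2. mov fields op=0x1b:5|rd=6:3|rs=1:3|pad=0:5 → word de20h → de 20
3. and fields op=0x18:5|rd=1:3|rs=6:3|pad=0:5 → word c1c0h → c1 c0

0xde 0x20 0xc1 0xc0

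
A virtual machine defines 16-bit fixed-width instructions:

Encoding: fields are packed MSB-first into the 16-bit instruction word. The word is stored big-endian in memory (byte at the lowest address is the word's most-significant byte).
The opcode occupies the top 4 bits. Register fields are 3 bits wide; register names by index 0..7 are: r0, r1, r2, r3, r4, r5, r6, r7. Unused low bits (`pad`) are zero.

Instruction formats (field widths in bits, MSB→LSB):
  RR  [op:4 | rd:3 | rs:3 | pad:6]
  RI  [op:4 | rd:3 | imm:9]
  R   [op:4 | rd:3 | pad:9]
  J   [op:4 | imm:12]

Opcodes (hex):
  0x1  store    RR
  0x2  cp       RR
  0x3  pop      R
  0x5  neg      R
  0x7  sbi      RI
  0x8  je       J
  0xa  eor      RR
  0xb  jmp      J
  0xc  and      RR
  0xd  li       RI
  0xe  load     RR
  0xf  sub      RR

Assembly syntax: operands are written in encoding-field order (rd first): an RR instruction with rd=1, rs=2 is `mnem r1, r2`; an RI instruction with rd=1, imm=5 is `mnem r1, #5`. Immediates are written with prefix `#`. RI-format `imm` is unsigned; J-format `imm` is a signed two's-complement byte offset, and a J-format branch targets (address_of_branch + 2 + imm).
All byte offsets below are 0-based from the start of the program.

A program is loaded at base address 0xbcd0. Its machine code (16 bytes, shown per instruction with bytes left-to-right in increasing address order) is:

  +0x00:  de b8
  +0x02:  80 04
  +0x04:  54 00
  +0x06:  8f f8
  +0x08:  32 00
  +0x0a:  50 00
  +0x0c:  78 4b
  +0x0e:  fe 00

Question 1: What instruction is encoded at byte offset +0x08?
[08] 32 00 → 0x3200
  opcode bits[15:12]=0x3: pop/R
  [11:9] rd=1 = r1

pop r1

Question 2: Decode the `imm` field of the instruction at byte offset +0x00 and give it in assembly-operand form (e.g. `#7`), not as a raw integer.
[00] de b8 → 0xdeb8
  top 4b → 0xd → li [RI]
  [11:9] rd=7 = r7
  [8:0] imm=184 = #184

#184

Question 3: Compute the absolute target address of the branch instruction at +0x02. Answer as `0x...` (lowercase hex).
0xbcd8

[02] 80 04 → 0x8004
  opcode bits[15:12]=0x8: je/J
  [11:0] imm=4 = #4
  target = base 0xbcd0 + off 0x02 + 2 + imm 4 = 0xbcd8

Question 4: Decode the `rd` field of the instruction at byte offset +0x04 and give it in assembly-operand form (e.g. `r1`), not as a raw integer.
off 0x04: read 54 00 as big → 0x5400
  opcode bits[15:12]=0x5: neg/R
  rd: (w>>9)&0x7=0x2 → r2

r2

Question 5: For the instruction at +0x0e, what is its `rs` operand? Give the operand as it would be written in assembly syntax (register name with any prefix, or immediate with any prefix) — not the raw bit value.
r0

@+0e  big-endian(fe 00) = 0xfe00
  top 4b → 0xf → sub [RR]
  [11:9] rd=7 = r7
  [8:6] rs=0 = r0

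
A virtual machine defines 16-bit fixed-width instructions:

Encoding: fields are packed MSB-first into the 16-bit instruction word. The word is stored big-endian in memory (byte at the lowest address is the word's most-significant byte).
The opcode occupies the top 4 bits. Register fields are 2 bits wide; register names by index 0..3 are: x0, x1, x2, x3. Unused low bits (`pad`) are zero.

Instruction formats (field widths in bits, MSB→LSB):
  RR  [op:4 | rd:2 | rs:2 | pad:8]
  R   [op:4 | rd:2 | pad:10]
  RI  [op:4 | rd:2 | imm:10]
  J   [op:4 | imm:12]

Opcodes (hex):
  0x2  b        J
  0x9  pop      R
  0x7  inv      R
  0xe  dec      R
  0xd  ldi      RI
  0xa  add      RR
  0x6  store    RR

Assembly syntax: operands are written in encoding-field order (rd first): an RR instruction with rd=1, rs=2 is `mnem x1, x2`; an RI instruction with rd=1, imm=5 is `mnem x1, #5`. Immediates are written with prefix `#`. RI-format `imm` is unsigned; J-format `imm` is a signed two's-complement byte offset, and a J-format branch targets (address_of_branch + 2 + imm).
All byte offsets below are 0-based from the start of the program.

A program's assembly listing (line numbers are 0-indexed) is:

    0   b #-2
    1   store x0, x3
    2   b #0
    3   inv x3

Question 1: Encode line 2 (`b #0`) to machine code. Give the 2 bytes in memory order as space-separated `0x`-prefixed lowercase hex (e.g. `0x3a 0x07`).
2. b fields op=0x2:4|imm=0:12 → word 2000h → 20 00

0x20 0x00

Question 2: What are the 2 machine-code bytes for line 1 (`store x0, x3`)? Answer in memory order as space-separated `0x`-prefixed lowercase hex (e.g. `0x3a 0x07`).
0x63 0x00

L1: store op=0x6:4|rd=0:2|rs=3:2|pad=0:8 ⇒ 0x6300 ⇒ big 63 00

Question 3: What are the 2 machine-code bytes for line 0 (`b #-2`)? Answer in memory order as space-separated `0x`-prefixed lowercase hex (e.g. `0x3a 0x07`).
0x2f 0xfe

0. b fields op=0x2:4|imm=-2:12 → word 2ffeh → 2f fe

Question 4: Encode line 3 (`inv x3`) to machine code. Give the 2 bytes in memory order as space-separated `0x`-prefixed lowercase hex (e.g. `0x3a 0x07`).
L3: inv op=0x7:4|rd=3:2|pad=0:10 ⇒ 0x7c00 ⇒ big 7c 00

0x7c 0x00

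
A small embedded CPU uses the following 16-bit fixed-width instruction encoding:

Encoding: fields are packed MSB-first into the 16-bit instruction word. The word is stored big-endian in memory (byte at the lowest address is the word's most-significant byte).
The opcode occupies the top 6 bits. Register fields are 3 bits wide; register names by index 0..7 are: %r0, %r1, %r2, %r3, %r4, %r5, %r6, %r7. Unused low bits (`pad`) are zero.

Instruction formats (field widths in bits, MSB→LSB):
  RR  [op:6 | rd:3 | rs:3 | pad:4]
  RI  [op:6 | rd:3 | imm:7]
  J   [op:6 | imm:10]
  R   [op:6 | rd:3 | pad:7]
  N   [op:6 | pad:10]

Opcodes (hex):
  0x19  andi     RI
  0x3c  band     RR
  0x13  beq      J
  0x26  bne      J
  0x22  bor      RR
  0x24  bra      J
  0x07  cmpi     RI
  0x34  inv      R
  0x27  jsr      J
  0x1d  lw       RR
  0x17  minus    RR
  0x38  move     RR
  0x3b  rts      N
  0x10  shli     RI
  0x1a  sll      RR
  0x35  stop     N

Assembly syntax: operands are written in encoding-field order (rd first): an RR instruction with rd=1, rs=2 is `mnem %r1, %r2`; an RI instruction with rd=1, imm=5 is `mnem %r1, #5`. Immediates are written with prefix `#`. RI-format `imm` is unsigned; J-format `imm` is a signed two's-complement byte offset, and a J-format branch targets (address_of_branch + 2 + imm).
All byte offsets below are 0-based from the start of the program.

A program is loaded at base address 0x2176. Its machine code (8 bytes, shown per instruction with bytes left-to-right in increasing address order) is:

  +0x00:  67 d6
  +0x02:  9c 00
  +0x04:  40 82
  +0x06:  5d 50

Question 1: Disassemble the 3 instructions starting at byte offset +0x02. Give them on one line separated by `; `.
jsr #0; shli %r1, #2; minus %r2, %r5

off 0x02: read 9c 00 as big → 0x9c00
  op=0x9c00>>10=0x27 ⇒ jsr (J)
  imm@[9:0]=0x0 ⇒ #0
off 0x04: read 40 82 as big → 0x4082
  op=0x4082>>10=0x10 ⇒ shli (RI)
  rd@[9:7]=0x1 ⇒ %r1
  imm@[6:0]=0x2 ⇒ #2
off 0x06: read 5d 50 as big → 0x5d50
  op=0x5d50>>10=0x17 ⇒ minus (RR)
  rd@[9:7]=0x2 ⇒ %r2
  rs@[6:4]=0x5 ⇒ %r5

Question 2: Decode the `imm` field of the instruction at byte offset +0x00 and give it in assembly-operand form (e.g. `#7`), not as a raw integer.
@+00  big-endian(67 d6) = 0x67d6
  top 6b → 0x19 → andi [RI]
  rd: (w>>7)&0x7=0x7 → %r7
  imm: (w>>0)&0x7f=0x56 → #86

#86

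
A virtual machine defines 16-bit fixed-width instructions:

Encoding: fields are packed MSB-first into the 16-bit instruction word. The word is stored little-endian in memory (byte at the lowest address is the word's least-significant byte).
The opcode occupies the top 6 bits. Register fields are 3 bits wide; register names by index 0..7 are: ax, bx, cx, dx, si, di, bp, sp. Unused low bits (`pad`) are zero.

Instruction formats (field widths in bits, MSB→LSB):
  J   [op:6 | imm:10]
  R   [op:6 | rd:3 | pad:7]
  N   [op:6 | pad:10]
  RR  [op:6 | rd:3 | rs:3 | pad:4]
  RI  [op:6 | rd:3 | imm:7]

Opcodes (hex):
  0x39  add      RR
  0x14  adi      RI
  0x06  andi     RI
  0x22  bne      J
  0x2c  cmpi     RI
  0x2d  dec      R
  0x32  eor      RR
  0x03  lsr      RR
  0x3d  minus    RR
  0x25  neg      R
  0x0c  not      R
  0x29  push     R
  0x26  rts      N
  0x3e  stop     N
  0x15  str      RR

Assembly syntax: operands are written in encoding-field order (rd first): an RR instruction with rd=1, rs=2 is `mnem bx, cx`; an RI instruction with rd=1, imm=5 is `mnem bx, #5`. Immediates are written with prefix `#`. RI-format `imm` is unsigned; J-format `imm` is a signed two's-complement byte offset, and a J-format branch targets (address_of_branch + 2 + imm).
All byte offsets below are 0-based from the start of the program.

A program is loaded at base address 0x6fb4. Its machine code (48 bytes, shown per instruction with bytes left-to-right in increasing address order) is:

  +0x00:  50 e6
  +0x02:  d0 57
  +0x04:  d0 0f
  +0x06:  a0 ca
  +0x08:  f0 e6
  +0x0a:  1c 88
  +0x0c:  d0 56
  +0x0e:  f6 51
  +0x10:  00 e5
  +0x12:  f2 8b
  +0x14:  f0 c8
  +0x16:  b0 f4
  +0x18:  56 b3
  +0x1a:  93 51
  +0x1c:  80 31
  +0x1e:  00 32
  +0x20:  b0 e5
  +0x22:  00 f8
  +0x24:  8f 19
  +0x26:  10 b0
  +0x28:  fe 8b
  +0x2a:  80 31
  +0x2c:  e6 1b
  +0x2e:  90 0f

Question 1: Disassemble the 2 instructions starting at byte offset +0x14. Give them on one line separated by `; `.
off 0x14: read f0 c8 as little → 0xc8f0
  op=0xc8f0>>10=0x32 ⇒ eor (RR)
  [9:7] rd=1 = bx
  [6:4] rs=7 = sp
off 0x16: read b0 f4 as little → 0xf4b0
  op=0xf4b0>>10=0x3d ⇒ minus (RR)
  [9:7] rd=1 = bx
  [6:4] rs=3 = dx

eor bx, sp; minus bx, dx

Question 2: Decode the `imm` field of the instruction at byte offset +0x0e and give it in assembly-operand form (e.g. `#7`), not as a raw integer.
off 0x0e: read f6 51 as little → 0x51f6
  top 6b → 0x14 → adi [RI]
  rd: (w>>7)&0x7=0x3 → dx
  imm: (w>>0)&0x7f=0x76 → #118

#118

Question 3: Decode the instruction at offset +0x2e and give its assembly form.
lsr sp, bx

+0x2e: 90 0f ⇒ word 0x0f90 (little)
  top 6b → 0x3 → lsr [RR]
  [9:7] rd=7 = sp
  [6:4] rs=1 = bx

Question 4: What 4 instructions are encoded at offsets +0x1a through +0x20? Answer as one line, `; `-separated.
adi dx, #19; not dx; not si; add dx, dx

[1a] 93 51 → 0x5193
  top 6b → 0x14 → adi [RI]
  rd@[9:7]=0x3 ⇒ dx
  imm@[6:0]=0x13 ⇒ #19
[1c] 80 31 → 0x3180
  top 6b → 0xc → not [R]
  rd@[9:7]=0x3 ⇒ dx
[1e] 00 32 → 0x3200
  top 6b → 0xc → not [R]
  rd@[9:7]=0x4 ⇒ si
[20] b0 e5 → 0xe5b0
  top 6b → 0x39 → add [RR]
  rd@[9:7]=0x3 ⇒ dx
  rs@[6:4]=0x3 ⇒ dx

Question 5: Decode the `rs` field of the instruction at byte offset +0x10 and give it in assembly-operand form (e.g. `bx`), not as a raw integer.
ax

+0x10: 00 e5 ⇒ word 0xe500 (little)
  top 6b → 0x39 → add [RR]
  [9:7] rd=2 = cx
  [6:4] rs=0 = ax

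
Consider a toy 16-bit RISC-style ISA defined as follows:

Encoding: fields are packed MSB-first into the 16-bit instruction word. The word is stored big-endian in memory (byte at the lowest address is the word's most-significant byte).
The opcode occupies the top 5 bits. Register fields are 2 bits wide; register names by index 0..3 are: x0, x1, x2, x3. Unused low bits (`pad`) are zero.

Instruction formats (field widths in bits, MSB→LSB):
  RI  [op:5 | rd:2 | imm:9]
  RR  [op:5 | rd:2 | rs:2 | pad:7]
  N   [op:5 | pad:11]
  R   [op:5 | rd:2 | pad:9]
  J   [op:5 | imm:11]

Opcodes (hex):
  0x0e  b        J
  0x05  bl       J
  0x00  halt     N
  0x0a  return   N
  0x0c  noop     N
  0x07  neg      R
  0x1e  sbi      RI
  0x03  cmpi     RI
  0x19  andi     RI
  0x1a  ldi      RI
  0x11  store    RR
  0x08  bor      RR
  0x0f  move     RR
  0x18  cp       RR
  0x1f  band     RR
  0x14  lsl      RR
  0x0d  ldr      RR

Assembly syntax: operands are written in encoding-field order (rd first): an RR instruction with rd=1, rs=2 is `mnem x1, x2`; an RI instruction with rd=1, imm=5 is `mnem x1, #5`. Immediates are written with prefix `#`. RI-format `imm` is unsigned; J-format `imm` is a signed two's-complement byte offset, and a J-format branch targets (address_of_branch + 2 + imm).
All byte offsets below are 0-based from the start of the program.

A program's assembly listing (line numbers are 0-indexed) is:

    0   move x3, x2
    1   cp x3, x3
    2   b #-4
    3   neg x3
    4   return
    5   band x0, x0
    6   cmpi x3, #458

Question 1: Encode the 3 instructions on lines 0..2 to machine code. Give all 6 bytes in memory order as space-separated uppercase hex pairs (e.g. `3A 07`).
7F 00 C7 80 77 FC

L0: move op=0xf:5|rd=3:2|rs=2:2|pad=0:7 ⇒ 0x7f00 ⇒ big 7f 00
L1: cp op=0x18:5|rd=3:2|rs=3:2|pad=0:7 ⇒ 0xc780 ⇒ big c7 80
L2: b op=0xe:5|imm=-4:11 ⇒ 0x77fc ⇒ big 77 fc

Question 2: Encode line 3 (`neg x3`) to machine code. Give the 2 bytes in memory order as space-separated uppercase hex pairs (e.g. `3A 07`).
3E 00

3. neg fields op=0x7:5|rd=3:2|pad=0:9 → word 3e00h → 3e 00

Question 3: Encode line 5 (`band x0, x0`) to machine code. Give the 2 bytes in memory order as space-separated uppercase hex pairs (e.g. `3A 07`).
L5: band op=0x1f:5|rd=0:2|rs=0:2|pad=0:7 ⇒ 0xf800 ⇒ big f8 00

F8 00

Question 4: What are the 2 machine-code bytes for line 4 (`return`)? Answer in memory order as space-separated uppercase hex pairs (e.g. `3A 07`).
4. return fields op=0xa:5|pad=0:11 → word 5000h → 50 00

50 00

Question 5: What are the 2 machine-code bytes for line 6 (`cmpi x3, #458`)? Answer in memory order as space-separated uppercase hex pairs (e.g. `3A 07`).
6. cmpi fields op=0x3:5|rd=3:2|imm=458:9 → word 1fcah → 1f ca

1F CA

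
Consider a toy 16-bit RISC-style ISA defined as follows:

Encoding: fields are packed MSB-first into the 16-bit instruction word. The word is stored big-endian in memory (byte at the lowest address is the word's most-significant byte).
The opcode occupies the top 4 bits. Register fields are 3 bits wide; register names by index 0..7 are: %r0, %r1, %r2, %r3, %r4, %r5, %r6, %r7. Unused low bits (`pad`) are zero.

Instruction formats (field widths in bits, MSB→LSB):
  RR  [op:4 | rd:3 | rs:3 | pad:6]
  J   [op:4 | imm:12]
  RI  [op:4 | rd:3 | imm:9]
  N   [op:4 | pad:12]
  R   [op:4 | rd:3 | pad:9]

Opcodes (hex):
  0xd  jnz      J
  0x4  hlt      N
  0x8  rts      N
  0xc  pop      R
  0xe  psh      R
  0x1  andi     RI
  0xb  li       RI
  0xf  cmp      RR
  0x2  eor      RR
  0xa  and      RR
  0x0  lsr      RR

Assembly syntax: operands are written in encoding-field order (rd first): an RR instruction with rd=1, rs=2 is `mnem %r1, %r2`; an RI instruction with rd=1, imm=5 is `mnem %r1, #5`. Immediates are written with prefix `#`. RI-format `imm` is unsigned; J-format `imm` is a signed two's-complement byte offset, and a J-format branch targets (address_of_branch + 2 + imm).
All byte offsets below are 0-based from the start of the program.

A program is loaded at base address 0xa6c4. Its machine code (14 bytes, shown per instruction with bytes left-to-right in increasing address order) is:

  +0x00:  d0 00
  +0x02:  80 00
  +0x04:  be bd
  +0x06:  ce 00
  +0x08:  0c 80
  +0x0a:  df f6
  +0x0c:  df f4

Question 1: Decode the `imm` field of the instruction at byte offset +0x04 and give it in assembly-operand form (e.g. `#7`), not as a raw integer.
+0x04: be bd ⇒ word 0xbebd (big)
  top 4b → 0xb → li [RI]
  rd: (w>>9)&0x7=0x7 → %r7
  imm: (w>>0)&0x1ff=0xbd → #189

#189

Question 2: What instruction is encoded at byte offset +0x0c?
[0c] df f4 → 0xdff4
  opcode bits[15:12]=0xd: jnz/J
  [11:0] imm=4084 (s12→-12) = #-12

jnz #-12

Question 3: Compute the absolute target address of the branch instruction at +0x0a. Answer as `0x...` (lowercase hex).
[0a] df f6 → 0xdff6
  top 4b → 0xd → jnz [J]
  imm@[11:0]=0xff6 (s12→-10) ⇒ #-10
  target = base 0xa6c4 + off 0x0a + 2 + imm -10 = 0xa6c6

0xa6c6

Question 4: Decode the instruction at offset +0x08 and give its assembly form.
lsr %r6, %r2

@+08  big-endian(0c 80) = 0x0c80
  top 4b → 0x0 → lsr [RR]
  rd@[11:9]=0x6 ⇒ %r6
  rs@[8:6]=0x2 ⇒ %r2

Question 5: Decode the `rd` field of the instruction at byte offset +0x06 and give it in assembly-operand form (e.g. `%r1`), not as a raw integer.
@+06  big-endian(ce 00) = 0xce00
  opcode bits[15:12]=0xc: pop/R
  [11:9] rd=7 = %r7

%r7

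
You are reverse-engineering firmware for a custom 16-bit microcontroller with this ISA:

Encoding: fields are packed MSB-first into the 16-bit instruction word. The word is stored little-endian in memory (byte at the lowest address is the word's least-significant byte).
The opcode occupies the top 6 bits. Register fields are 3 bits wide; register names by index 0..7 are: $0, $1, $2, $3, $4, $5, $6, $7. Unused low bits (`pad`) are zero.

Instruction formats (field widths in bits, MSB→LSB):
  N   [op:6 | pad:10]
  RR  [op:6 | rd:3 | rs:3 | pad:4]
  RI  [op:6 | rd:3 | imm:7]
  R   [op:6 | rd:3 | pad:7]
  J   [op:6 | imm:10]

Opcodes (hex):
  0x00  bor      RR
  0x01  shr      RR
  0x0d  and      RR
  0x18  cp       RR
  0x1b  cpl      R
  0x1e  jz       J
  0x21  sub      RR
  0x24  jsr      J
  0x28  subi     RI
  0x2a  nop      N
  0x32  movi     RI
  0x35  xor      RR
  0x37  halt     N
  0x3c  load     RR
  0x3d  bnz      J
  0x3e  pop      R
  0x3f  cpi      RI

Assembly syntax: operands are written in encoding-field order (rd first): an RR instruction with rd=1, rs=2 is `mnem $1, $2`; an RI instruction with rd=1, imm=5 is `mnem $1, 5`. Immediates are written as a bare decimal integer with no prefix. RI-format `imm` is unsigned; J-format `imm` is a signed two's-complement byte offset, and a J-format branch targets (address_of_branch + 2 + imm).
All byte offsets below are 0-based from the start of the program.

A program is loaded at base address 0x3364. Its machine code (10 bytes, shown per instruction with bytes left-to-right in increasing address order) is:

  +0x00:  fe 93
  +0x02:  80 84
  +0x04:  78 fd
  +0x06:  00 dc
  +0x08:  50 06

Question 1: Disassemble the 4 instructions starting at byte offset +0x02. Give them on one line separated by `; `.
@+02  little-endian(80 84) = 0x8480
  top 6b → 0x21 → sub [RR]
  rd@[9:7]=0x1 ⇒ $1
  rs@[6:4]=0x0 ⇒ $0
@+04  little-endian(78 fd) = 0xfd78
  top 6b → 0x3f → cpi [RI]
  rd@[9:7]=0x2 ⇒ $2
  imm@[6:0]=0x78 ⇒ 120
@+06  little-endian(00 dc) = 0xdc00
  top 6b → 0x37 → halt [N]
@+08  little-endian(50 06) = 0x0650
  top 6b → 0x1 → shr [RR]
  rd@[9:7]=0x4 ⇒ $4
  rs@[6:4]=0x5 ⇒ $5

sub $1, $0; cpi $2, 120; halt; shr $4, $5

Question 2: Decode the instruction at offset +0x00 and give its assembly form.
off 0x00: read fe 93 as little → 0x93fe
  top 6b → 0x24 → jsr [J]
  imm: (w>>0)&0x3ff=0x3fe (s10→-2) → -2

jsr -2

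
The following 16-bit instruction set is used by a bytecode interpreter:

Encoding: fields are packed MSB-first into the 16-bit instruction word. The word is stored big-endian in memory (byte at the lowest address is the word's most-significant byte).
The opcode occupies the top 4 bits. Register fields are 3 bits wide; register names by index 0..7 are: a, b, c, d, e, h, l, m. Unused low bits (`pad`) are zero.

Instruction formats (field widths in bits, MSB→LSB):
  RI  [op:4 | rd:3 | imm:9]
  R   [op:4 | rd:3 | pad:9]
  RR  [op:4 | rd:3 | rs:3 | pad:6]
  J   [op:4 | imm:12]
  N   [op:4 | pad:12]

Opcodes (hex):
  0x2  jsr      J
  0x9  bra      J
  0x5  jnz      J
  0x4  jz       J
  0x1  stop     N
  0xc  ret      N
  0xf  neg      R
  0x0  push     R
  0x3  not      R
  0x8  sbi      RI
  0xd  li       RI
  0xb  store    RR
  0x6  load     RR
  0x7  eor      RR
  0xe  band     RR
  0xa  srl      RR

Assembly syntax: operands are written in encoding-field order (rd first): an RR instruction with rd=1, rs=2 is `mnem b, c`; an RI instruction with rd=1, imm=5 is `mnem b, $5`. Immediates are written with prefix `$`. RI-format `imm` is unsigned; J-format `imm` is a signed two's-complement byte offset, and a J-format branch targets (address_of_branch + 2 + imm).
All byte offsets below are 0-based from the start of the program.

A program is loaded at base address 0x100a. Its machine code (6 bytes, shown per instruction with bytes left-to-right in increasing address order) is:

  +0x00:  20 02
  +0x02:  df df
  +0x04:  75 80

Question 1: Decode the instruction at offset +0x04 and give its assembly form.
+0x04: 75 80 ⇒ word 0x7580 (big)
  top 4b → 0x7 → eor [RR]
  rd@[11:9]=0x2 ⇒ c
  rs@[8:6]=0x6 ⇒ l

eor c, l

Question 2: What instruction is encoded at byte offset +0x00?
@+00  big-endian(20 02) = 0x2002
  op=0x2002>>12=0x2 ⇒ jsr (J)
  [11:0] imm=2 = $2

jsr $2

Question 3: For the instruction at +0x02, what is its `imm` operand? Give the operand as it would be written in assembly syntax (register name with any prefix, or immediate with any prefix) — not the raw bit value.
+0x02: df df ⇒ word 0xdfdf (big)
  opcode bits[15:12]=0xd: li/RI
  rd: (w>>9)&0x7=0x7 → m
  imm: (w>>0)&0x1ff=0x1df → $479

$479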